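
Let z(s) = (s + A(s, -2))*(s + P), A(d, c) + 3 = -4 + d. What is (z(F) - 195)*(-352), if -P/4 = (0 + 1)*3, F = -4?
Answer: -15840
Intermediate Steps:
P = -12 (P = -4*(0 + 1)*3 = -4*3 = -12)
A(d, c) = -7 + d (A(d, c) = -3 + (-4 + d) = -7 + d)
z(s) = (-12 + s)*(-7 + 2*s) (z(s) = (s + (-7 + s))*(s - 12) = (-7 + 2*s)*(-12 + s) = (-12 + s)*(-7 + 2*s))
(z(F) - 195)*(-352) = ((84 - 31*(-4) + 2*(-4)**2) - 195)*(-352) = ((84 + 124 + 2*16) - 195)*(-352) = ((84 + 124 + 32) - 195)*(-352) = (240 - 195)*(-352) = 45*(-352) = -15840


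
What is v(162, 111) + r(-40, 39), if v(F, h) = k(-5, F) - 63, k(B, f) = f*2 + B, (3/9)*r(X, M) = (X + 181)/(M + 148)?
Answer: 48295/187 ≈ 258.26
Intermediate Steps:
r(X, M) = 3*(181 + X)/(148 + M) (r(X, M) = 3*((X + 181)/(M + 148)) = 3*((181 + X)/(148 + M)) = 3*(181 + X)/(148 + M))
k(B, f) = B + 2*f (k(B, f) = 2*f + B = B + 2*f)
v(F, h) = -68 + 2*F (v(F, h) = (-5 + 2*F) - 63 = -68 + 2*F)
v(162, 111) + r(-40, 39) = (-68 + 2*162) + 3*(181 - 40)/(148 + 39) = (-68 + 324) + 3*141/187 = 256 + 3*(1/187)*141 = 256 + 423/187 = 48295/187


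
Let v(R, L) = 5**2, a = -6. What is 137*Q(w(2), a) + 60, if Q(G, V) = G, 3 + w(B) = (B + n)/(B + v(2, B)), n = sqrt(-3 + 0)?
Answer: -9203/27 + 137*I*sqrt(3)/27 ≈ -340.85 + 8.7886*I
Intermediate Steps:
v(R, L) = 25
n = I*sqrt(3) (n = sqrt(-3) = I*sqrt(3) ≈ 1.732*I)
w(B) = -3 + (B + I*sqrt(3))/(25 + B) (w(B) = -3 + (B + I*sqrt(3))/(B + 25) = -3 + (B + I*sqrt(3))/(25 + B))
137*Q(w(2), a) + 60 = 137*((-75 - 2*2 + I*sqrt(3))/(25 + 2)) + 60 = 137*((-75 - 4 + I*sqrt(3))/27) + 60 = 137*((-79 + I*sqrt(3))/27) + 60 = 137*(-79/27 + I*sqrt(3)/27) + 60 = (-10823/27 + 137*I*sqrt(3)/27) + 60 = -9203/27 + 137*I*sqrt(3)/27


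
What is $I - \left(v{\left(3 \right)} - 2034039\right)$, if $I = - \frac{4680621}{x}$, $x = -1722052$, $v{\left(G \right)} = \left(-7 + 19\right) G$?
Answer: $\frac{3502663614777}{1722052} \approx 2.034 \cdot 10^{6}$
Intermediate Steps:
$v{\left(G \right)} = 12 G$
$I = \frac{4680621}{1722052}$ ($I = - \frac{4680621}{-1722052} = \left(-4680621\right) \left(- \frac{1}{1722052}\right) = \frac{4680621}{1722052} \approx 2.718$)
$I - \left(v{\left(3 \right)} - 2034039\right) = \frac{4680621}{1722052} - \left(12 \cdot 3 - 2034039\right) = \frac{4680621}{1722052} - \left(36 - 2034039\right) = \frac{4680621}{1722052} - -2034003 = \frac{4680621}{1722052} + 2034003 = \frac{3502663614777}{1722052}$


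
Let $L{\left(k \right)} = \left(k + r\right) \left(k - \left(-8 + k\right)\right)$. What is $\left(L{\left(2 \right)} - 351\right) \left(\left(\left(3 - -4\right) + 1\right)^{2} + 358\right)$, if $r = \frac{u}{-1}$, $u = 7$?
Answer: $-165002$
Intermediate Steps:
$r = -7$ ($r = \frac{7}{-1} = 7 \left(-1\right) = -7$)
$L{\left(k \right)} = -56 + 8 k$ ($L{\left(k \right)} = \left(k - 7\right) \left(k - \left(-8 + k\right)\right) = \left(-7 + k\right) 8 = -56 + 8 k$)
$\left(L{\left(2 \right)} - 351\right) \left(\left(\left(3 - -4\right) + 1\right)^{2} + 358\right) = \left(\left(-56 + 8 \cdot 2\right) - 351\right) \left(\left(\left(3 - -4\right) + 1\right)^{2} + 358\right) = \left(\left(-56 + 16\right) - 351\right) \left(\left(\left(3 + 4\right) + 1\right)^{2} + 358\right) = \left(-40 - 351\right) \left(\left(7 + 1\right)^{2} + 358\right) = - 391 \left(8^{2} + 358\right) = - 391 \left(64 + 358\right) = \left(-391\right) 422 = -165002$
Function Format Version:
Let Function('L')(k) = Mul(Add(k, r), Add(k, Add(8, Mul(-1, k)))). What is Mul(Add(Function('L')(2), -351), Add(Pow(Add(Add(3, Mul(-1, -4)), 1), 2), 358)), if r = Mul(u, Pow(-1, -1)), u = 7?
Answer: -165002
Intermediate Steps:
r = -7 (r = Mul(7, Pow(-1, -1)) = Mul(7, -1) = -7)
Function('L')(k) = Add(-56, Mul(8, k)) (Function('L')(k) = Mul(Add(k, -7), Add(k, Add(8, Mul(-1, k)))) = Mul(Add(-7, k), 8) = Add(-56, Mul(8, k)))
Mul(Add(Function('L')(2), -351), Add(Pow(Add(Add(3, Mul(-1, -4)), 1), 2), 358)) = Mul(Add(Add(-56, Mul(8, 2)), -351), Add(Pow(Add(Add(3, Mul(-1, -4)), 1), 2), 358)) = Mul(Add(Add(-56, 16), -351), Add(Pow(Add(Add(3, 4), 1), 2), 358)) = Mul(Add(-40, -351), Add(Pow(Add(7, 1), 2), 358)) = Mul(-391, Add(Pow(8, 2), 358)) = Mul(-391, Add(64, 358)) = Mul(-391, 422) = -165002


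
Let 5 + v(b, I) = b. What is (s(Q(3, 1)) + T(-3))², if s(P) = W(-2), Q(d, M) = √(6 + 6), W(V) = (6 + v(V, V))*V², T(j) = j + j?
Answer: 100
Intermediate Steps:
T(j) = 2*j
v(b, I) = -5 + b
W(V) = V²*(1 + V) (W(V) = (6 + (-5 + V))*V² = (1 + V)*V² = V²*(1 + V))
Q(d, M) = 2*√3 (Q(d, M) = √12 = 2*√3)
s(P) = -4 (s(P) = (-2)²*(1 - 2) = 4*(-1) = -4)
(s(Q(3, 1)) + T(-3))² = (-4 + 2*(-3))² = (-4 - 6)² = (-10)² = 100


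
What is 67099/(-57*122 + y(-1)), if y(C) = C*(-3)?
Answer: -67099/6951 ≈ -9.6531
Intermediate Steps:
y(C) = -3*C
67099/(-57*122 + y(-1)) = 67099/(-57*122 - 3*(-1)) = 67099/(-6954 + 3) = 67099/(-6951) = 67099*(-1/6951) = -67099/6951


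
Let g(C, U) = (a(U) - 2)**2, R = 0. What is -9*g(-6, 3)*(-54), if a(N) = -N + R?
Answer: 12150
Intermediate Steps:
a(N) = -N (a(N) = -N + 0 = -N)
g(C, U) = (-2 - U)**2 (g(C, U) = (-U - 2)**2 = (-2 - U)**2)
-9*g(-6, 3)*(-54) = -9*(2 + 3)**2*(-54) = -9*5**2*(-54) = -9*25*(-54) = -225*(-54) = 12150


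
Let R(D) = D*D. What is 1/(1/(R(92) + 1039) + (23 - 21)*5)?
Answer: 9503/95031 ≈ 0.099999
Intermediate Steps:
R(D) = D**2
1/(1/(R(92) + 1039) + (23 - 21)*5) = 1/(1/(92**2 + 1039) + (23 - 21)*5) = 1/(1/(8464 + 1039) + 2*5) = 1/(1/9503 + 10) = 1/(95031/9503) = 9503/95031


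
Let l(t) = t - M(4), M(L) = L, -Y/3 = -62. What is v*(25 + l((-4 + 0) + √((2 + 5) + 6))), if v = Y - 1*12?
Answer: 2958 + 174*√13 ≈ 3585.4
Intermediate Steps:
Y = 186 (Y = -3*(-62) = 186)
l(t) = -4 + t (l(t) = t - 1*4 = t - 4 = -4 + t)
v = 174 (v = 186 - 1*12 = 186 - 12 = 174)
v*(25 + l((-4 + 0) + √((2 + 5) + 6))) = 174*(25 + (-4 + ((-4 + 0) + √((2 + 5) + 6)))) = 174*(25 + (-4 + (-4 + √(7 + 6)))) = 174*(25 + (-4 + (-4 + √13))) = 174*(25 + (-8 + √13)) = 174*(17 + √13) = 2958 + 174*√13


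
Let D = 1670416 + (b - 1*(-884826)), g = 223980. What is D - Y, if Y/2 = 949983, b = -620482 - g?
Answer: -189186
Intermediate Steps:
b = -844462 (b = -620482 - 1*223980 = -620482 - 223980 = -844462)
Y = 1899966 (Y = 2*949983 = 1899966)
D = 1710780 (D = 1670416 + (-844462 - 1*(-884826)) = 1670416 + (-844462 + 884826) = 1670416 + 40364 = 1710780)
D - Y = 1710780 - 1*1899966 = 1710780 - 1899966 = -189186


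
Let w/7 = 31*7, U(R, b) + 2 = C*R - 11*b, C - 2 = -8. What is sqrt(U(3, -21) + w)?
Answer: sqrt(1730) ≈ 41.593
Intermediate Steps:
C = -6 (C = 2 - 8 = -6)
U(R, b) = -2 - 11*b - 6*R (U(R, b) = -2 + (-6*R - 11*b) = -2 + (-11*b - 6*R) = -2 - 11*b - 6*R)
w = 1519 (w = 7*(31*7) = 7*217 = 1519)
sqrt(U(3, -21) + w) = sqrt((-2 - 11*(-21) - 6*3) + 1519) = sqrt((-2 + 231 - 18) + 1519) = sqrt(211 + 1519) = sqrt(1730)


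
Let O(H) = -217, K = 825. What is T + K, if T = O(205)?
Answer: 608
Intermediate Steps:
T = -217
T + K = -217 + 825 = 608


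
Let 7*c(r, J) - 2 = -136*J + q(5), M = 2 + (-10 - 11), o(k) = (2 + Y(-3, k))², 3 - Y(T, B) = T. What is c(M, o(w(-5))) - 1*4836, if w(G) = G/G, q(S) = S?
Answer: -42549/7 ≈ -6078.4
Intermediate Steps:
Y(T, B) = 3 - T
w(G) = 1
o(k) = 64 (o(k) = (2 + (3 - 1*(-3)))² = (2 + (3 + 3))² = (2 + 6)² = 8² = 64)
M = -19 (M = 2 - 21 = -19)
c(r, J) = 1 - 136*J/7 (c(r, J) = 2/7 + (-136*J + 5)/7 = 2/7 + (5 - 136*J)/7 = 2/7 + (5/7 - 136*J/7) = 1 - 136*J/7)
c(M, o(w(-5))) - 1*4836 = (1 - 136/7*64) - 1*4836 = (1 - 8704/7) - 4836 = -8697/7 - 4836 = -42549/7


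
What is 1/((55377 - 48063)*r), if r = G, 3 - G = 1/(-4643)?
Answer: 4643/101884020 ≈ 4.5571e-5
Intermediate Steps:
G = 13930/4643 (G = 3 - 1/(-4643) = 3 - 1*(-1/4643) = 3 + 1/4643 = 13930/4643 ≈ 3.0002)
r = 13930/4643 ≈ 3.0002
1/((55377 - 48063)*r) = 1/((55377 - 48063)*(13930/4643)) = (4643/13930)/7314 = (1/7314)*(4643/13930) = 4643/101884020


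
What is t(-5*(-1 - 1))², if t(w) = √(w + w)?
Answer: 20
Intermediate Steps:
t(w) = √2*√w (t(w) = √(2*w) = √2*√w)
t(-5*(-1 - 1))² = (√2*√(-5*(-1 - 1)))² = (√2*√(-5*(-2)))² = (√2*√10)² = (2*√5)² = 20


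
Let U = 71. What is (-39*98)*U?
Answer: -271362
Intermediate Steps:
(-39*98)*U = -39*98*71 = -3822*71 = -271362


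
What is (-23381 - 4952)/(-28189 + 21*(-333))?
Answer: 28333/35182 ≈ 0.80533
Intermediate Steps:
(-23381 - 4952)/(-28189 + 21*(-333)) = -28333/(-28189 - 6993) = -28333/(-35182) = -28333*(-1/35182) = 28333/35182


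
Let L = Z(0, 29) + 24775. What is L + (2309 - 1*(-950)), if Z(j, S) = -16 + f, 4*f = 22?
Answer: 56047/2 ≈ 28024.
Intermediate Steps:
f = 11/2 (f = (¼)*22 = 11/2 ≈ 5.5000)
Z(j, S) = -21/2 (Z(j, S) = -16 + 11/2 = -21/2)
L = 49529/2 (L = -21/2 + 24775 = 49529/2 ≈ 24765.)
L + (2309 - 1*(-950)) = 49529/2 + (2309 - 1*(-950)) = 49529/2 + (2309 + 950) = 49529/2 + 3259 = 56047/2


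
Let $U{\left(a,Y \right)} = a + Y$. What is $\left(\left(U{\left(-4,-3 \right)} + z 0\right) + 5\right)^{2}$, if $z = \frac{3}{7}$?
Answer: $4$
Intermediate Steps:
$z = \frac{3}{7}$ ($z = 3 \cdot \frac{1}{7} = \frac{3}{7} \approx 0.42857$)
$U{\left(a,Y \right)} = Y + a$
$\left(\left(U{\left(-4,-3 \right)} + z 0\right) + 5\right)^{2} = \left(\left(\left(-3 - 4\right) + \frac{3}{7} \cdot 0\right) + 5\right)^{2} = \left(\left(-7 + 0\right) + 5\right)^{2} = \left(-7 + 5\right)^{2} = \left(-2\right)^{2} = 4$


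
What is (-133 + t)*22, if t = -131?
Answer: -5808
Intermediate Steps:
(-133 + t)*22 = (-133 - 131)*22 = -264*22 = -5808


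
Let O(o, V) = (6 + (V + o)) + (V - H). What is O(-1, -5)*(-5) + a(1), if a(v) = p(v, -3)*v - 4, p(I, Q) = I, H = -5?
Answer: -3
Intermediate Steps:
a(v) = -4 + v² (a(v) = v*v - 4 = v² - 4 = -4 + v²)
O(o, V) = 11 + o + 2*V (O(o, V) = (6 + (V + o)) + (V - 1*(-5)) = (6 + V + o) + (V + 5) = (6 + V + o) + (5 + V) = 11 + o + 2*V)
O(-1, -5)*(-5) + a(1) = (11 - 1 + 2*(-5))*(-5) + (-4 + 1²) = (11 - 1 - 10)*(-5) + (-4 + 1) = 0*(-5) - 3 = 0 - 3 = -3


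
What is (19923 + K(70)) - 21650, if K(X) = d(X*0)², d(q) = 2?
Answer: -1723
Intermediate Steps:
K(X) = 4 (K(X) = 2² = 4)
(19923 + K(70)) - 21650 = (19923 + 4) - 21650 = 19927 - 21650 = -1723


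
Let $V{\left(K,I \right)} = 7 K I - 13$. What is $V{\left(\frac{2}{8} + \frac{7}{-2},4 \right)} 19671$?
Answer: $-2045784$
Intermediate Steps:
$V{\left(K,I \right)} = -13 + 7 I K$ ($V{\left(K,I \right)} = 7 I K - 13 = -13 + 7 I K$)
$V{\left(\frac{2}{8} + \frac{7}{-2},4 \right)} 19671 = \left(-13 + 7 \cdot 4 \left(\frac{2}{8} + \frac{7}{-2}\right)\right) 19671 = \left(-13 + 7 \cdot 4 \left(2 \cdot \frac{1}{8} + 7 \left(- \frac{1}{2}\right)\right)\right) 19671 = \left(-13 + 7 \cdot 4 \left(\frac{1}{4} - \frac{7}{2}\right)\right) 19671 = \left(-13 + 7 \cdot 4 \left(- \frac{13}{4}\right)\right) 19671 = \left(-13 - 91\right) 19671 = \left(-104\right) 19671 = -2045784$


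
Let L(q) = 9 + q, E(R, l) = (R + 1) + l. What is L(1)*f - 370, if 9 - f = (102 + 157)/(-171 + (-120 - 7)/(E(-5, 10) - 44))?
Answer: -1685460/6371 ≈ -264.55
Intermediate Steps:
E(R, l) = 1 + R + l (E(R, l) = (1 + R) + l = 1 + R + l)
f = 67181/6371 (f = 9 - (102 + 157)/(-171 + (-120 - 7)/((1 - 5 + 10) - 44)) = 9 - 259/(-171 - 127/(6 - 44)) = 9 - 259/(-171 - 127/(-38)) = 9 - 259/(-171 - 127*(-1/38)) = 9 - 259/(-171 + 127/38) = 9 - 259/(-6371/38) = 9 - 259*(-38)/6371 = 9 - 1*(-9842/6371) = 9 + 9842/6371 = 67181/6371 ≈ 10.545)
L(1)*f - 370 = (9 + 1)*(67181/6371) - 370 = 10*(67181/6371) - 370 = 671810/6371 - 370 = -1685460/6371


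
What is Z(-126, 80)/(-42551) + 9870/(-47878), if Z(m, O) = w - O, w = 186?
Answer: -212526719/1018628389 ≈ -0.20864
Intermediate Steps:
Z(m, O) = 186 - O
Z(-126, 80)/(-42551) + 9870/(-47878) = (186 - 1*80)/(-42551) + 9870/(-47878) = (186 - 80)*(-1/42551) + 9870*(-1/47878) = 106*(-1/42551) - 4935/23939 = -106/42551 - 4935/23939 = -212526719/1018628389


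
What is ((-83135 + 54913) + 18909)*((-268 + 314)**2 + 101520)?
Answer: -965162068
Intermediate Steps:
((-83135 + 54913) + 18909)*((-268 + 314)**2 + 101520) = (-28222 + 18909)*(46**2 + 101520) = -9313*(2116 + 101520) = -9313*103636 = -965162068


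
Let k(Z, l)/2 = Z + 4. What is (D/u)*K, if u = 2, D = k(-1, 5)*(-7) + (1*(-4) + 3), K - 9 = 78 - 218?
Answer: 5633/2 ≈ 2816.5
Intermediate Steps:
K = -131 (K = 9 + (78 - 218) = 9 - 140 = -131)
k(Z, l) = 8 + 2*Z (k(Z, l) = 2*(Z + 4) = 2*(4 + Z) = 8 + 2*Z)
D = -43 (D = (8 + 2*(-1))*(-7) + (1*(-4) + 3) = (8 - 2)*(-7) + (-4 + 3) = 6*(-7) - 1 = -42 - 1 = -43)
(D/u)*K = -43/2*(-131) = 5633/2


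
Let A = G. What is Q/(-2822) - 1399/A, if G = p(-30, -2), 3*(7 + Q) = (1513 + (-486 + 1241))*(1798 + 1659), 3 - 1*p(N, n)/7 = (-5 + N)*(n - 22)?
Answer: -15308460637/16534098 ≈ -925.87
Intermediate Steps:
p(N, n) = 21 - 7*(-22 + n)*(-5 + N) (p(N, n) = 21 - 7*(-5 + N)*(n - 22) = 21 - 7*(-5 + N)*(-22 + n) = 21 - 7*(-22 + n)*(-5 + N))
Q = 2613485 (Q = -7 + ((1513 + (-486 + 1241))*(1798 + 1659))/3 = -7 + ((1513 + 755)*3457)/3 = -7 + (2268*3457)/3 = -7 + (1/3)*7840476 = -7 + 2613492 = 2613485)
G = -5859 (G = -749 + 35*(-2) + 154*(-30) - 7*(-30)*(-2) = -749 - 70 - 4620 - 420 = -5859)
A = -5859
Q/(-2822) - 1399/A = 2613485/(-2822) - 1399/(-5859) = 2613485*(-1/2822) - 1399*(-1/5859) = -2613485/2822 + 1399/5859 = -15308460637/16534098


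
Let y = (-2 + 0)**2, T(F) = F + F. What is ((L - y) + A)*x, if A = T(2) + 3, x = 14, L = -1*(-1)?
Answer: 56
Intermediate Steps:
L = 1
T(F) = 2*F
y = 4 (y = (-2)**2 = 4)
A = 7 (A = 2*2 + 3 = 4 + 3 = 7)
((L - y) + A)*x = ((1 - 1*4) + 7)*14 = ((1 - 4) + 7)*14 = (-3 + 7)*14 = 4*14 = 56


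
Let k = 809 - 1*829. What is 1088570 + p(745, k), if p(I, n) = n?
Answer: 1088550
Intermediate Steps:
k = -20 (k = 809 - 829 = -20)
1088570 + p(745, k) = 1088570 - 20 = 1088550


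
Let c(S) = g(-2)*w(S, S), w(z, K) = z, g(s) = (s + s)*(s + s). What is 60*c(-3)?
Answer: -2880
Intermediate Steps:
g(s) = 4*s² (g(s) = (2*s)*(2*s) = 4*s²)
c(S) = 16*S (c(S) = (4*(-2)²)*S = (4*4)*S = 16*S)
60*c(-3) = 60*(16*(-3)) = 60*(-48) = -2880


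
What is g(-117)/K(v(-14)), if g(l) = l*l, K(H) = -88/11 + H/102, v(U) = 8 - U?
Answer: -698139/397 ≈ -1758.5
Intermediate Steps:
K(H) = -8 + H/102 (K(H) = -88*1/11 + H*(1/102) = -8 + H/102)
g(l) = l**2
g(-117)/K(v(-14)) = (-117)**2/(-8 + (8 - 1*(-14))/102) = 13689/(-8 + (8 + 14)/102) = 13689/(-8 + (1/102)*22) = 13689/(-8 + 11/51) = 13689/(-397/51) = 13689*(-51/397) = -698139/397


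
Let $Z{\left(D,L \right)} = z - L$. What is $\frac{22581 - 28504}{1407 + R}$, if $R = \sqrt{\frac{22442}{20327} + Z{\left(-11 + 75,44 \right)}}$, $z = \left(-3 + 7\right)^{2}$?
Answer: $- \frac{8066587007}{1916231997} + \frac{5923 i \sqrt{1234783942}}{13413623979} \approx -4.2096 + 0.015516 i$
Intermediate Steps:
$z = 16$ ($z = 4^{2} = 16$)
$Z{\left(D,L \right)} = 16 - L$
$R = \frac{3 i \sqrt{1234783942}}{20327}$ ($R = \sqrt{\frac{22442}{20327} + \left(16 - 44\right)} = \sqrt{22442 \cdot \frac{1}{20327} + \left(16 - 44\right)} = \sqrt{\frac{22442}{20327} - 28} = \sqrt{- \frac{546714}{20327}} = \frac{3 i \sqrt{1234783942}}{20327} \approx 5.1861 i$)
$\frac{22581 - 28504}{1407 + R} = \frac{22581 - 28504}{1407 + \frac{3 i \sqrt{1234783942}}{20327}} = - \frac{5923}{1407 + \frac{3 i \sqrt{1234783942}}{20327}}$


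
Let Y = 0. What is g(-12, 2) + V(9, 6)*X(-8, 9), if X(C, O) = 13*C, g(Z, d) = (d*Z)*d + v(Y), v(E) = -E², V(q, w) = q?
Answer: -984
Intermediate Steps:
g(Z, d) = Z*d² (g(Z, d) = (d*Z)*d - 1*0² = (Z*d)*d - 1*0 = Z*d² + 0 = Z*d²)
g(-12, 2) + V(9, 6)*X(-8, 9) = -12*2² + 9*(13*(-8)) = -12*4 + 9*(-104) = -48 - 936 = -984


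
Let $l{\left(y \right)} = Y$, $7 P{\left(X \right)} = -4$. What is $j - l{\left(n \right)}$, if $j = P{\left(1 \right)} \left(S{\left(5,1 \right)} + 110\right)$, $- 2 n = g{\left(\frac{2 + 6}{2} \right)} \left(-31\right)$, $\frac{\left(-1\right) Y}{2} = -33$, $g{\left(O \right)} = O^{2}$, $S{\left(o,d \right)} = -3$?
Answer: $- \frac{890}{7} \approx -127.14$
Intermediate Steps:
$P{\left(X \right)} = - \frac{4}{7}$ ($P{\left(X \right)} = \frac{1}{7} \left(-4\right) = - \frac{4}{7}$)
$Y = 66$ ($Y = \left(-2\right) \left(-33\right) = 66$)
$n = 248$ ($n = - \frac{\left(\frac{2 + 6}{2}\right)^{2} \left(-31\right)}{2} = - \frac{\left(8 \cdot \frac{1}{2}\right)^{2} \left(-31\right)}{2} = - \frac{4^{2} \left(-31\right)}{2} = - \frac{16 \left(-31\right)}{2} = \left(- \frac{1}{2}\right) \left(-496\right) = 248$)
$l{\left(y \right)} = 66$
$j = - \frac{428}{7}$ ($j = - \frac{4 \left(-3 + 110\right)}{7} = \left(- \frac{4}{7}\right) 107 = - \frac{428}{7} \approx -61.143$)
$j - l{\left(n \right)} = - \frac{428}{7} - 66 = - \frac{890}{7}$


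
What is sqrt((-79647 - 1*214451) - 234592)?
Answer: I*sqrt(528690) ≈ 727.11*I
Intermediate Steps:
sqrt((-79647 - 1*214451) - 234592) = sqrt((-79647 - 214451) - 234592) = sqrt(-294098 - 234592) = sqrt(-528690) = I*sqrt(528690)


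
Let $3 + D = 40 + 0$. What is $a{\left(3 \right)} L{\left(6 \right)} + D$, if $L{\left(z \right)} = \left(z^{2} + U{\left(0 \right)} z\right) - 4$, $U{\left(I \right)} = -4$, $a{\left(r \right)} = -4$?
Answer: $5$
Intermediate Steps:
$D = 37$ ($D = -3 + \left(40 + 0\right) = -3 + 40 = 37$)
$L{\left(z \right)} = -4 + z^{2} - 4 z$ ($L{\left(z \right)} = \left(z^{2} - 4 z\right) - 4 = -4 + z^{2} - 4 z$)
$a{\left(3 \right)} L{\left(6 \right)} + D = - 4 \left(-4 + 6^{2} - 24\right) + 37 = - 4 \left(-4 + 36 - 24\right) + 37 = \left(-4\right) 8 + 37 = -32 + 37 = 5$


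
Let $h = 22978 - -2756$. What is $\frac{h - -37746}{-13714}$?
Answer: $- \frac{31740}{6857} \approx -4.6288$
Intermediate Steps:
$h = 25734$ ($h = 22978 + 2756 = 25734$)
$\frac{h - -37746}{-13714} = \frac{25734 - -37746}{-13714} = \left(25734 + 37746\right) \left(- \frac{1}{13714}\right) = 63480 \left(- \frac{1}{13714}\right) = - \frac{31740}{6857}$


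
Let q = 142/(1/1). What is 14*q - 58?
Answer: 1930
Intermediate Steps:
q = 142 (q = 142/1 = 142*1 = 142)
14*q - 58 = 14*142 - 58 = 1988 - 58 = 1930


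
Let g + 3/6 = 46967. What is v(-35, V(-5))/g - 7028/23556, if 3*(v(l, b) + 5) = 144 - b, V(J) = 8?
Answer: -164565235/553171437 ≈ -0.29749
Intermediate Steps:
g = 93933/2 (g = -1/2 + 46967 = 93933/2 ≈ 46967.)
v(l, b) = 43 - b/3 (v(l, b) = -5 + (144 - b)/3 = -5 + (48 - b/3) = 43 - b/3)
v(-35, V(-5))/g - 7028/23556 = (43 - 1/3*8)/(93933/2) - 7028/23556 = (43 - 8/3)*(2/93933) - 7028*1/23556 = (121/3)*(2/93933) - 1757/5889 = 242/281799 - 1757/5889 = -164565235/553171437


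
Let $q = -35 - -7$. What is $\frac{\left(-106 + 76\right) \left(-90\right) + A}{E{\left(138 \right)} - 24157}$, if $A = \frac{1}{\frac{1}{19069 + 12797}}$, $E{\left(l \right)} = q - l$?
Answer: $- \frac{34566}{24323} \approx -1.4211$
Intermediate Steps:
$q = -28$ ($q = -35 + 7 = -28$)
$E{\left(l \right)} = -28 - l$
$A = 31866$ ($A = \frac{1}{\frac{1}{31866}} = 31866$)
$\frac{\left(-106 + 76\right) \left(-90\right) + A}{E{\left(138 \right)} - 24157} = \frac{\left(-106 + 76\right) \left(-90\right) + 31866}{\left(-28 - 138\right) - 24157} = \frac{\left(-30\right) \left(-90\right) + 31866}{\left(-28 - 138\right) - 24157} = \frac{2700 + 31866}{-166 - 24157} = \frac{34566}{-24323} = 34566 \left(- \frac{1}{24323}\right) = - \frac{34566}{24323}$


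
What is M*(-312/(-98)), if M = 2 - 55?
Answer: -8268/49 ≈ -168.73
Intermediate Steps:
M = -53
M*(-312/(-98)) = -(-16536)/(-98) = -(-16536)*(-1)/98 = -53*156/49 = -8268/49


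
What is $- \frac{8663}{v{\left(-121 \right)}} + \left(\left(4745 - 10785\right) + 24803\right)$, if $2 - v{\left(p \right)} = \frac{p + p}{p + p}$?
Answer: $10100$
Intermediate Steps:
$v{\left(p \right)} = 1$ ($v{\left(p \right)} = 2 - \frac{p + p}{p + p} = 2 - \frac{2 p}{2 p} = 2 - 2 p \frac{1}{2 p} = 2 - 1 = 1$)
$- \frac{8663}{v{\left(-121 \right)}} + \left(\left(4745 - 10785\right) + 24803\right) = - \frac{8663}{1} + \left(\left(4745 - 10785\right) + 24803\right) = \left(-8663\right) 1 + \left(-6040 + 24803\right) = -8663 + 18763 = 10100$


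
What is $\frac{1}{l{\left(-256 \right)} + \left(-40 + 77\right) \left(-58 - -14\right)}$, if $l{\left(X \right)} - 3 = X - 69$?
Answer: $- \frac{1}{1950} \approx -0.00051282$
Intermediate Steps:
$l{\left(X \right)} = -66 + X$ ($l{\left(X \right)} = 3 + \left(X - 69\right) = 3 + \left(-69 + X\right) = -66 + X$)
$\frac{1}{l{\left(-256 \right)} + \left(-40 + 77\right) \left(-58 - -14\right)} = \frac{1}{\left(-66 - 256\right) + \left(-40 + 77\right) \left(-58 - -14\right)} = \frac{1}{-322 + 37 \left(-58 + 14\right)} = \frac{1}{-322 + 37 \left(-44\right)} = \frac{1}{-322 - 1628} = \frac{1}{-1950} = - \frac{1}{1950}$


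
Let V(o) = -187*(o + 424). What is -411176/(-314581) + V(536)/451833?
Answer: 43103101496/47379358991 ≈ 0.90974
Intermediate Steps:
V(o) = -79288 - 187*o (V(o) = -187*(424 + o) = -79288 - 187*o)
-411176/(-314581) + V(536)/451833 = -411176/(-314581) + (-79288 - 187*536)/451833 = -411176*(-1/314581) + (-79288 - 100232)*(1/451833) = 411176/314581 - 179520*1/451833 = 411176/314581 - 59840/150611 = 43103101496/47379358991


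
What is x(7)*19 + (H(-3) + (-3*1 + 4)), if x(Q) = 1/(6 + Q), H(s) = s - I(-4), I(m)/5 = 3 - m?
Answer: -462/13 ≈ -35.538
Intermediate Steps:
I(m) = 15 - 5*m (I(m) = 5*(3 - m) = 15 - 5*m)
H(s) = -35 + s (H(s) = s - (15 - 5*(-4)) = s - (15 + 20) = s - 1*35 = s - 35 = -35 + s)
x(7)*19 + (H(-3) + (-3*1 + 4)) = 19/(6 + 7) + ((-35 - 3) + (-3*1 + 4)) = 19/13 + (-38 + (-3 + 4)) = (1/13)*19 + (-38 + 1) = 19/13 - 37 = -462/13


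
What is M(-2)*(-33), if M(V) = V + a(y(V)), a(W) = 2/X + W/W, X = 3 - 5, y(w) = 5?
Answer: 66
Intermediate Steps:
X = -2
a(W) = 0 (a(W) = 2/(-2) + W/W = 2*(-½) + 1 = -1 + 1 = 0)
M(V) = V (M(V) = V + 0 = V)
M(-2)*(-33) = -2*(-33) = 66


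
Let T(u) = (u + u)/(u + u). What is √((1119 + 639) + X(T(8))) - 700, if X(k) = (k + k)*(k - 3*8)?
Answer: -700 + 4*√107 ≈ -658.62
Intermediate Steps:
T(u) = 1 (T(u) = (2*u)/((2*u)) = (2*u)*(1/(2*u)) = 1)
X(k) = 2*k*(-24 + k) (X(k) = (2*k)*(k - 24) = (2*k)*(-24 + k) = 2*k*(-24 + k))
√((1119 + 639) + X(T(8))) - 700 = √((1119 + 639) + 2*1*(-24 + 1)) - 700 = √(1758 + 2*1*(-23)) - 700 = √(1758 - 46) - 700 = √1712 - 700 = 4*√107 - 700 = -700 + 4*√107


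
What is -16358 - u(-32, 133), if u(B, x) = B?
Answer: -16326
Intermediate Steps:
-16358 - u(-32, 133) = -16358 - 1*(-32) = -16358 + 32 = -16326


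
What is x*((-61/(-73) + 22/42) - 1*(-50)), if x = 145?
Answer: 11416430/1533 ≈ 7447.1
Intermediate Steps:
x*((-61/(-73) + 22/42) - 1*(-50)) = 145*((-61/(-73) + 22/42) - 1*(-50)) = 145*((-61*(-1/73) + 22*(1/42)) + 50) = 145*((61/73 + 11/21) + 50) = 145*(2084/1533 + 50) = 145*(78734/1533) = 11416430/1533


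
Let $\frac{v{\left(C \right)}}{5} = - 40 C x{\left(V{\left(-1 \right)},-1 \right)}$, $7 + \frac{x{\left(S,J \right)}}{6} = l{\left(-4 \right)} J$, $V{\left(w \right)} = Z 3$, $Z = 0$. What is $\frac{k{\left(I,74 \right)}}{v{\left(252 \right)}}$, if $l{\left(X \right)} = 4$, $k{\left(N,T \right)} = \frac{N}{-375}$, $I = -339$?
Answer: $\frac{113}{415800000} \approx 2.7177 \cdot 10^{-7}$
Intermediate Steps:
$k{\left(N,T \right)} = - \frac{N}{375}$ ($k{\left(N,T \right)} = N \left(- \frac{1}{375}\right) = - \frac{N}{375}$)
$V{\left(w \right)} = 0$ ($V{\left(w \right)} = 0 \cdot 3 = 0$)
$x{\left(S,J \right)} = -42 + 24 J$ ($x{\left(S,J \right)} = -42 + 6 \cdot 4 J = -42 + 24 J$)
$v{\left(C \right)} = 13200 C$ ($v{\left(C \right)} = 5 - 40 C \left(-42 + 24 \left(-1\right)\right) = 5 - 40 C \left(-42 - 24\right) = 5 - 40 C \left(-66\right) = 5 \cdot 2640 C = 13200 C$)
$\frac{k{\left(I,74 \right)}}{v{\left(252 \right)}} = \frac{\left(- \frac{1}{375}\right) \left(-339\right)}{13200 \cdot 252} = \frac{113}{125 \cdot 3326400} = \frac{113}{125} \cdot \frac{1}{3326400} = \frac{113}{415800000}$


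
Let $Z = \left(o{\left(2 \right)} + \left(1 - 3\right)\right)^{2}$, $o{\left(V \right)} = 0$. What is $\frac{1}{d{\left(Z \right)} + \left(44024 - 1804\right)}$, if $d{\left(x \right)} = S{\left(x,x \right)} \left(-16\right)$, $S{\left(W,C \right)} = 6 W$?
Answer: $\frac{1}{41836} \approx 2.3903 \cdot 10^{-5}$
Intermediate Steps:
$Z = 4$ ($Z = \left(0 + \left(1 - 3\right)\right)^{2} = \left(0 - 2\right)^{2} = \left(-2\right)^{2} = 4$)
$d{\left(x \right)} = - 96 x$ ($d{\left(x \right)} = 6 x \left(-16\right) = - 96 x$)
$\frac{1}{d{\left(Z \right)} + \left(44024 - 1804\right)} = \frac{1}{\left(-96\right) 4 + \left(44024 - 1804\right)} = \frac{1}{-384 + 42220} = \frac{1}{41836}$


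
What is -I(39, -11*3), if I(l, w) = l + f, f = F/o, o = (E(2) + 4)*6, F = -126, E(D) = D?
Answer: -71/2 ≈ -35.500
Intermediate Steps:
o = 36 (o = (2 + 4)*6 = 6*6 = 36)
f = -7/2 (f = -126/36 = -126*1/36 = -7/2 ≈ -3.5000)
I(l, w) = -7/2 + l (I(l, w) = l - 7/2 = -7/2 + l)
-I(39, -11*3) = -(-7/2 + 39) = -1*71/2 = -71/2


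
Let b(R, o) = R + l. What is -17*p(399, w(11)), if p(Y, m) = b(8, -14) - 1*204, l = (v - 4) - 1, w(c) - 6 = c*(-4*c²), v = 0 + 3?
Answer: 3366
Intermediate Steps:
v = 3
w(c) = 6 - 4*c³ (w(c) = 6 + c*(-4*c²) = 6 - 4*c³)
l = -2 (l = (3 - 4) - 1 = -1 - 1 = -2)
b(R, o) = -2 + R (b(R, o) = R - 2 = -2 + R)
p(Y, m) = -198 (p(Y, m) = (-2 + 8) - 1*204 = 6 - 204 = -198)
-17*p(399, w(11)) = -17*(-198) = 3366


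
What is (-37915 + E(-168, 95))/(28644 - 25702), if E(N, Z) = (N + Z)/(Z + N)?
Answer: -18957/1471 ≈ -12.887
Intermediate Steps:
E(N, Z) = 1 (E(N, Z) = (N + Z)/(N + Z) = 1)
(-37915 + E(-168, 95))/(28644 - 25702) = (-37915 + 1)/(28644 - 25702) = -37914/2942 = -37914*1/2942 = -18957/1471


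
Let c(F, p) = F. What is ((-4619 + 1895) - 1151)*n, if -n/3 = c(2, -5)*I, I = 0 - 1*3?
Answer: -69750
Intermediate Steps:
I = -3 (I = 0 - 3 = -3)
n = 18 (n = -6*(-3) = -3*(-6) = 18)
((-4619 + 1895) - 1151)*n = ((-4619 + 1895) - 1151)*18 = (-2724 - 1151)*18 = -3875*18 = -69750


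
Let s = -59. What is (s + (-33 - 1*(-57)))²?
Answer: 1225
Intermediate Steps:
(s + (-33 - 1*(-57)))² = (-59 + (-33 - 1*(-57)))² = (-59 + (-33 + 57))² = (-59 + 24)² = (-35)² = 1225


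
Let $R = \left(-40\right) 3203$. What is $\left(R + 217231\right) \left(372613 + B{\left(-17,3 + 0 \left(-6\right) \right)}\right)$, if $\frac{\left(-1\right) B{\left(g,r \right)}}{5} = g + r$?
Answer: $33210154813$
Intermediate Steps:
$R = -128120$
$B{\left(g,r \right)} = - 5 g - 5 r$ ($B{\left(g,r \right)} = - 5 \left(g + r\right) = - 5 g - 5 r$)
$\left(R + 217231\right) \left(372613 + B{\left(-17,3 + 0 \left(-6\right) \right)}\right) = \left(-128120 + 217231\right) \left(372613 - \left(-85 + 5 \left(3 + 0 \left(-6\right)\right)\right)\right) = 89111 \left(372613 + \left(85 - 5 \left(3 + 0\right)\right)\right) = 89111 \left(372613 + \left(85 - 15\right)\right) = 89111 \left(372613 + 70\right) = 89111 \cdot 372683 = 33210154813$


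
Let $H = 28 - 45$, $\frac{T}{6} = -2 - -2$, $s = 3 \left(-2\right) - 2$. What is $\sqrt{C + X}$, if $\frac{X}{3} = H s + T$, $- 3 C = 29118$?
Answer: $i \sqrt{9298} \approx 96.426 i$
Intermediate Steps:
$C = -9706$ ($C = \left(- \frac{1}{3}\right) 29118 = -9706$)
$s = -8$ ($s = -6 - 2 = -8$)
$T = 0$ ($T = 6 \left(-2 - -2\right) = 6 \left(-2 + 2\right) = 6 \cdot 0 = 0$)
$H = -17$
$X = 408$ ($X = 3 \left(\left(-17\right) \left(-8\right) + 0\right) = 3 \left(136 + 0\right) = 3 \cdot 136 = 408$)
$\sqrt{C + X} = \sqrt{-9706 + 408} = \sqrt{-9298} = i \sqrt{9298}$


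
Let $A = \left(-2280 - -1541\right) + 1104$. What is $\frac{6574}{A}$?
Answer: $\frac{6574}{365} \approx 18.011$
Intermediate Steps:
$A = 365$ ($A = \left(-2280 + 1541\right) + 1104 = -739 + 1104 = 365$)
$\frac{6574}{A} = \frac{6574}{365}$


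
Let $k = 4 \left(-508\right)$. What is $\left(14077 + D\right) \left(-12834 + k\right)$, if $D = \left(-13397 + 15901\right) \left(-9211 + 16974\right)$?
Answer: $-289182782714$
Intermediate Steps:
$k = -2032$
$D = 19438552$ ($D = 2504 \cdot 7763 = 19438552$)
$\left(14077 + D\right) \left(-12834 + k\right) = \left(14077 + 19438552\right) \left(-12834 - 2032\right) = 19452629 \left(-14866\right) = -289182782714$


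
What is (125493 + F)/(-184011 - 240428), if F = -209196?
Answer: 83703/424439 ≈ 0.19721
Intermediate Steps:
(125493 + F)/(-184011 - 240428) = (125493 - 209196)/(-184011 - 240428) = -83703/(-424439) = -83703*(-1/424439) = 83703/424439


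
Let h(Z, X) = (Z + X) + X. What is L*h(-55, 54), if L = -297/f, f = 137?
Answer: -15741/137 ≈ -114.90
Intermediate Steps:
h(Z, X) = Z + 2*X (h(Z, X) = (X + Z) + X = Z + 2*X)
L = -297/137 ≈ -2.1679
L*h(-55, 54) = -297*(-55 + 2*54)/137 = -297*(-55 + 108)/137 = -297/137*53 = -15741/137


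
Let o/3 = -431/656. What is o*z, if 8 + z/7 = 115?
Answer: -968457/656 ≈ -1476.3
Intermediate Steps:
o = -1293/656 (o = 3*(-431/656) = -1293/656 ≈ -1.9710)
z = 749 (z = -56 + 7*115 = -56 + 805 = 749)
o*z = -1293/656*749 = -968457/656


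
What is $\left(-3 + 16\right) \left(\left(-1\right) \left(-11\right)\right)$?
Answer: $143$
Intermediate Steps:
$\left(-3 + 16\right) \left(\left(-1\right) \left(-11\right)\right) = 13 \cdot 11 = 143$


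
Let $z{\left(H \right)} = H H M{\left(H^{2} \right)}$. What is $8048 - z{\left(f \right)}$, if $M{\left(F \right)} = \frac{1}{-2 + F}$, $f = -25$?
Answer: $\frac{5013279}{623} \approx 8047.0$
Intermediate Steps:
$z{\left(H \right)} = \frac{H^{2}}{-2 + H^{2}}$ ($z{\left(H \right)} = \frac{H H}{-2 + H^{2}} = \frac{H^{2}}{-2 + H^{2}}$)
$8048 - z{\left(f \right)} = 8048 - \frac{\left(-25\right)^{2}}{-2 + \left(-25\right)^{2}} = 8048 - \frac{625}{-2 + 625} = 8048 - \frac{625}{623} = \frac{5013279}{623}$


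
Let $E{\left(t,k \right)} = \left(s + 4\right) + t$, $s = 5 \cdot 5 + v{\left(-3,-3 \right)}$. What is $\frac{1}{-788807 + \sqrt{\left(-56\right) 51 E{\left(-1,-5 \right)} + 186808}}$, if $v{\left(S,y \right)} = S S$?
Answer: $- \frac{788807}{622216402113} - \frac{4 \sqrt{5071}}{622216402113} \approx -1.2682 \cdot 10^{-6}$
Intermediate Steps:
$v{\left(S,y \right)} = S^{2}$
$s = 34$ ($s = 5 \cdot 5 + \left(-3\right)^{2} = 25 + 9 = 34$)
$E{\left(t,k \right)} = 38 + t$ ($E{\left(t,k \right)} = \left(34 + 4\right) + t = 38 + t$)
$\frac{1}{-788807 + \sqrt{\left(-56\right) 51 E{\left(-1,-5 \right)} + 186808}} = \frac{1}{-788807 + \sqrt{\left(-56\right) 51 \left(38 - 1\right) + 186808}} = \frac{1}{-788807 + \sqrt{\left(-2856\right) 37 + 186808}} = \frac{1}{-788807 + \sqrt{-105672 + 186808}} = \frac{1}{-788807 + \sqrt{81136}} = \frac{1}{-788807 + 4 \sqrt{5071}}$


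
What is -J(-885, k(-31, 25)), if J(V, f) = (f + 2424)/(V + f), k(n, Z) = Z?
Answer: 2449/860 ≈ 2.8477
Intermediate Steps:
J(V, f) = (2424 + f)/(V + f)
-J(-885, k(-31, 25)) = -(2424 + 25)/(-885 + 25) = -2449/(-860) = -(-1)*2449/860 = -1*(-2449/860) = 2449/860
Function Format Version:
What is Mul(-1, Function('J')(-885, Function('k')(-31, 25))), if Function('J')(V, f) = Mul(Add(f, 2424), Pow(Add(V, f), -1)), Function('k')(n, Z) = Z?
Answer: Rational(2449, 860) ≈ 2.8477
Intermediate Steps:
Function('J')(V, f) = Mul(Pow(Add(V, f), -1), Add(2424, f)) (Function('J')(V, f) = Mul(Add(2424, f), Pow(Add(V, f), -1)) = Mul(Pow(Add(V, f), -1), Add(2424, f)))
Mul(-1, Function('J')(-885, Function('k')(-31, 25))) = Mul(-1, Mul(Pow(Add(-885, 25), -1), Add(2424, 25))) = Mul(-1, Mul(Pow(-860, -1), 2449)) = Mul(-1, Mul(Rational(-1, 860), 2449)) = Mul(-1, Rational(-2449, 860)) = Rational(2449, 860)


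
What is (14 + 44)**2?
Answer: 3364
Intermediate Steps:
(14 + 44)**2 = 58**2 = 3364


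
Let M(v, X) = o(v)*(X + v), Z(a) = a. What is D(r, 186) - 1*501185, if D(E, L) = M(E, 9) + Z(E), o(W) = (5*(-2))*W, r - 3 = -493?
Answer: -2858575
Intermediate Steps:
r = -490 (r = 3 - 493 = -490)
o(W) = -10*W
M(v, X) = -10*v*(X + v) (M(v, X) = (-10*v)*(X + v) = -10*v*(X + v))
D(E, L) = E - 10*E*(9 + E) (D(E, L) = -10*E*(9 + E) + E = E - 10*E*(9 + E))
D(r, 186) - 1*501185 = -490*(-89 - 10*(-490)) - 1*501185 = -490*(-89 + 4900) - 501185 = -490*4811 - 501185 = -2357390 - 501185 = -2858575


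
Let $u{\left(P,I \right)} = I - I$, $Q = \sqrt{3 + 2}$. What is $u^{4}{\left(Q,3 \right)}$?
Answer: $0$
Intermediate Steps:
$Q = \sqrt{5} \approx 2.2361$
$u{\left(P,I \right)} = 0$
$u^{4}{\left(Q,3 \right)} = 0^{4} = 0$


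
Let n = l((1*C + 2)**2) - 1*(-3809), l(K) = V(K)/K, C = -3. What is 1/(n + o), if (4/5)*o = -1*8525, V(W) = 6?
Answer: -4/27365 ≈ -0.00014617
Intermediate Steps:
l(K) = 6/K
o = -42625/4 (o = 5*(-1*8525)/4 = (5/4)*(-8525) = -42625/4 ≈ -10656.)
n = 3815 (n = 6/((1*(-3) + 2)**2) - 1*(-3809) = 6/((-3 + 2)**2) + 3809 = 6/((-1)**2) + 3809 = 6/1 + 3809 = 6*1 + 3809 = 6 + 3809 = 3815)
1/(n + o) = 1/(3815 - 42625/4) = 1/(-27365/4) = -4/27365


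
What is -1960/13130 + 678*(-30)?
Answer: -26706616/1313 ≈ -20340.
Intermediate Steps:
-1960/13130 + 678*(-30) = -1960*1/13130 - 20340 = -196/1313 - 20340 = -26706616/1313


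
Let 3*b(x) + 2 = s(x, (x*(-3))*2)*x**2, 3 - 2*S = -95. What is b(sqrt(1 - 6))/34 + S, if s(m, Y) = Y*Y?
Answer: 2948/51 ≈ 57.804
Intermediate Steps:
S = 49 (S = 3/2 - 1/2*(-95) = 3/2 + 95/2 = 49)
s(m, Y) = Y**2
b(x) = -2/3 + 12*x**4 (b(x) = -2/3 + (((x*(-3))*2)**2*x**2)/3 = -2/3 + ((-3*x*2)**2*x**2)/3 = -2/3 + ((-6*x)**2*x**2)/3 = -2/3 + ((36*x**2)*x**2)/3 = -2/3 + (36*x**4)/3 = -2/3 + 12*x**4)
b(sqrt(1 - 6))/34 + S = (-2/3 + 12*(sqrt(1 - 6))**4)/34 + 49 = (-2/3 + 12*(sqrt(-5))**4)/34 + 49 = (-2/3 + 12*(I*sqrt(5))**4)/34 + 49 = (-2/3 + 12*25)/34 + 49 = (-2/3 + 300)/34 + 49 = (1/34)*(898/3) + 49 = 449/51 + 49 = 2948/51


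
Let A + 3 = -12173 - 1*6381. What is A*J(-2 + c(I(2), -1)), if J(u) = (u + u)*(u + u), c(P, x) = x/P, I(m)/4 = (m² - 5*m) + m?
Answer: -17833277/64 ≈ -2.7865e+5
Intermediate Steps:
I(m) = -16*m + 4*m² (I(m) = 4*((m² - 5*m) + m) = 4*(m² - 4*m) = -16*m + 4*m²)
A = -18557 (A = -3 + (-12173 - 1*6381) = -3 + (-12173 - 6381) = -3 - 18554 = -18557)
J(u) = 4*u² (J(u) = (2*u)*(2*u) = 4*u²)
A*J(-2 + c(I(2), -1)) = -74228*(-2 - 1/(4*2*(-4 + 2)))² = -74228*(-2 - 1/(4*2*(-2)))² = -74228*(-2 - 1/(-16))² = -74228*(-2 - 1*(-1/16))² = -74228*(-2 + 1/16)² = -74228*(-31/16)² = -74228*961/256 = -18557*961/64 = -17833277/64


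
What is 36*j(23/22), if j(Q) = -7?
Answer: -252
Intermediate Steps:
36*j(23/22) = 36*(-7) = -252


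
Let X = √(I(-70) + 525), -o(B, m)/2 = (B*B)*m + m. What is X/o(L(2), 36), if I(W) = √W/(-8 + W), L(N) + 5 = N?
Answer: -√(3194100 - 78*I*√70)/56160 ≈ -0.031823 + 3.251e-6*I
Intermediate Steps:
L(N) = -5 + N
I(W) = √W/(-8 + W)
o(B, m) = -2*m - 2*m*B² (o(B, m) = -2*((B*B)*m + m) = -2*(B²*m + m) = -2*(m*B² + m) = -2*(m + m*B²) = -2*m - 2*m*B²)
X = √(525 - I*√70/78) (X = √(√(-70)/(-8 - 70) + 525) = √((I*√70)/(-78) + 525) = √((I*√70)*(-1/78) + 525) = √(-I*√70/78 + 525) = √(525 - I*√70/78) ≈ 22.913 - 0.0023*I)
X/o(L(2), 36) = (√(3194100 - 78*I*√70)/78)/((-2*36*(1 + (-5 + 2)²))) = (√(3194100 - 78*I*√70)/78)/((-2*36*(1 + (-3)²))) = (√(3194100 - 78*I*√70)/78)/((-2*36*(1 + 9))) = (√(3194100 - 78*I*√70)/78)/((-2*36*10)) = (√(3194100 - 78*I*√70)/78)/(-720) = (√(3194100 - 78*I*√70)/78)*(-1/720) = -√(3194100 - 78*I*√70)/56160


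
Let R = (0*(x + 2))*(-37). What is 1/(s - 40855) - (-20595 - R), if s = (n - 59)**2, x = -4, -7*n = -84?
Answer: 795914369/38646 ≈ 20595.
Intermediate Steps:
n = 12 (n = -1/7*(-84) = 12)
s = 2209 (s = (12 - 59)**2 = (-47)**2 = 2209)
R = 0 (R = (0*(-4 + 2))*(-37) = (0*(-2))*(-37) = 0*(-37) = 0)
1/(s - 40855) - (-20595 - R) = 1/(2209 - 40855) - (-20595 - 1*0) = 1/(-38646) - (-20595 + 0) = -1/38646 - 1*(-20595) = -1/38646 + 20595 = 795914369/38646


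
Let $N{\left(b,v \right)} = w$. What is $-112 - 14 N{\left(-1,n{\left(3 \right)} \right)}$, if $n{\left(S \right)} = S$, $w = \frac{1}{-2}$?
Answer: $-105$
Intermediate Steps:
$w = - \frac{1}{2} \approx -0.5$
$N{\left(b,v \right)} = - \frac{1}{2}$
$-112 - 14 N{\left(-1,n{\left(3 \right)} \right)} = -112 - -7 = -112 + 7 = -105$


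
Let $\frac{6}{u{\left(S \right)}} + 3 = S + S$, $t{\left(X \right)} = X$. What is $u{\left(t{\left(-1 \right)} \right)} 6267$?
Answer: $- \frac{37602}{5} \approx -7520.4$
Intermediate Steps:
$u{\left(S \right)} = \frac{6}{-3 + 2 S}$ ($u{\left(S \right)} = \frac{6}{-3 + \left(S + S\right)} = \frac{6}{-3 + 2 S}$)
$u{\left(t{\left(-1 \right)} \right)} 6267 = \frac{6}{-3 + 2 \left(-1\right)} 6267 = \frac{6}{-3 - 2} \cdot 6267 = \frac{6}{-5} \cdot 6267 = 6 \left(- \frac{1}{5}\right) 6267 = \left(- \frac{6}{5}\right) 6267 = - \frac{37602}{5}$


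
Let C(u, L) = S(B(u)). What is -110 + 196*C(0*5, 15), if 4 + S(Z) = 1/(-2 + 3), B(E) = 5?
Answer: -698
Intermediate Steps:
S(Z) = -3 (S(Z) = -4 + 1/(-2 + 3) = -4 + 1/1 = -4 + 1 = -3)
C(u, L) = -3
-110 + 196*C(0*5, 15) = -110 + 196*(-3) = -110 - 588 = -698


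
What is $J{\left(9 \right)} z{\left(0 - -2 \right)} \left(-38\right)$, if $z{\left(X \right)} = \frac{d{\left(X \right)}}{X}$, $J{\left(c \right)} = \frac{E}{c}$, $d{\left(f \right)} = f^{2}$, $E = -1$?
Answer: $\frac{76}{9} \approx 8.4444$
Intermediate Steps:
$J{\left(c \right)} = - \frac{1}{c}$
$z{\left(X \right)} = X$ ($z{\left(X \right)} = \frac{X^{2}}{X} = X$)
$J{\left(9 \right)} z{\left(0 - -2 \right)} \left(-38\right) = - \frac{1}{9} \left(0 - -2\right) \left(-38\right) = \left(-1\right) \frac{1}{9} \left(0 + 2\right) \left(-38\right) = \left(- \frac{1}{9}\right) 2 \left(-38\right) = \left(- \frac{2}{9}\right) \left(-38\right) = \frac{76}{9}$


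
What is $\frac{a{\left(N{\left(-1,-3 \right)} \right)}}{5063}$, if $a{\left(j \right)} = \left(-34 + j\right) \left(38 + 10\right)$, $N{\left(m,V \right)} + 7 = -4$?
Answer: $- \frac{2160}{5063} \approx -0.42662$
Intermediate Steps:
$N{\left(m,V \right)} = -11$ ($N{\left(m,V \right)} = -7 - 4 = -11$)
$a{\left(j \right)} = -1632 + 48 j$ ($a{\left(j \right)} = \left(-34 + j\right) 48 = -1632 + 48 j$)
$\frac{a{\left(N{\left(-1,-3 \right)} \right)}}{5063} = \frac{-1632 + 48 \left(-11\right)}{5063} = \left(-1632 - 528\right) \frac{1}{5063} = \left(-2160\right) \frac{1}{5063} = - \frac{2160}{5063}$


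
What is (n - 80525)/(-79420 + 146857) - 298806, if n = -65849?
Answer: -20150726596/67437 ≈ -2.9881e+5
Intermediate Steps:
(n - 80525)/(-79420 + 146857) - 298806 = (-65849 - 80525)/(-79420 + 146857) - 298806 = -146374/67437 - 298806 = -20150726596/67437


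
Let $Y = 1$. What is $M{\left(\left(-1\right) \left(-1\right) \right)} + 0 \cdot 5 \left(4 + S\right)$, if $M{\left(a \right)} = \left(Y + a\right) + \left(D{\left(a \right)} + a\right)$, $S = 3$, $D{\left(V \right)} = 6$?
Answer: $9$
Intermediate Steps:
$M{\left(a \right)} = 7 + 2 a$ ($M{\left(a \right)} = \left(1 + a\right) + \left(6 + a\right) = 7 + 2 a$)
$M{\left(\left(-1\right) \left(-1\right) \right)} + 0 \cdot 5 \left(4 + S\right) = \left(7 + 2 \left(\left(-1\right) \left(-1\right)\right)\right) + 0 \cdot 5 \left(4 + 3\right) = \left(7 + 2 \cdot 1\right) + 0 \cdot 5 \cdot 7 = \left(7 + 2\right) + 0 \cdot 35 = 9 + 0 = 9$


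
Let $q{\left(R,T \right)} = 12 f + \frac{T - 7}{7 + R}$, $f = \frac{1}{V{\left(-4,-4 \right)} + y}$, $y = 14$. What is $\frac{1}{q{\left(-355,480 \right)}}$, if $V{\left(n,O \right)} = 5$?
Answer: $- \frac{6612}{4811} \approx -1.3743$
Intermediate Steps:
$f = \frac{1}{19}$ ($f = \frac{1}{5 + 14} = \frac{1}{19} \approx 0.052632$)
$q{\left(R,T \right)} = \frac{12}{19} + \frac{-7 + T}{7 + R}$ ($q{\left(R,T \right)} = 12 \cdot \frac{1}{19} + \frac{T - 7}{7 + R} = \frac{12}{19} + \frac{-7 + T}{7 + R}$)
$\frac{1}{q{\left(-355,480 \right)}} = \frac{1}{\frac{1}{19} \frac{1}{7 - 355} \left(-49 + 12 \left(-355\right) + 19 \cdot 480\right)} = \frac{1}{\frac{1}{19} \frac{1}{-348} \left(-49 - 4260 + 9120\right)} = \frac{1}{\frac{1}{19} \left(- \frac{1}{348}\right) 4811} = \frac{1}{- \frac{4811}{6612}} = - \frac{6612}{4811}$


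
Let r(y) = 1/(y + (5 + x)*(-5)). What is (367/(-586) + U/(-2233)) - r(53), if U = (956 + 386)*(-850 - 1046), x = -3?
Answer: 5825277275/5115194 ≈ 1138.8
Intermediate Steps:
U = -2544432 (U = 1342*(-1896) = -2544432)
r(y) = 1/(-10 + y) (r(y) = 1/(y + (5 - 3)*(-5)) = 1/(y + 2*(-5)) = 1/(y - 10) = 1/(-10 + y))
(367/(-586) + U/(-2233)) - r(53) = (367/(-586) - 2544432/(-2233)) - 1/(-10 + 53) = (367*(-1/586) - 2544432*(-1/2233)) - 1/43 = (-367/586 + 231312/203) - 1*1/43 = 135474331/118958 - 1/43 = 5825277275/5115194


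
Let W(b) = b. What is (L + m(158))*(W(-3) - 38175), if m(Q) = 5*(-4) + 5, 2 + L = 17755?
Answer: -677201364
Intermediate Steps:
L = 17753 (L = -2 + 17755 = 17753)
m(Q) = -15 (m(Q) = -20 + 5 = -15)
(L + m(158))*(W(-3) - 38175) = (17753 - 15)*(-3 - 38175) = 17738*(-38178) = -677201364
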